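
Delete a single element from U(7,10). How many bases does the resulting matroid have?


Deleting e from U(7,10) gives U(7,9) since n > r.
Bases of U(7,9) = (9 choose 7) = 36.

36


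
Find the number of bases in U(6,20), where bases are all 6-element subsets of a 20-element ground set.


Bases of U(6,20) are all 6-element subsets of the 20-element ground set.
Number of bases = C(20,6).
C(20,6) = 20! / (6! * 14!) = 38760.

38760


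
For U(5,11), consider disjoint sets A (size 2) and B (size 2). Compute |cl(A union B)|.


|A union B| = 2 + 2 = 4 (disjoint).
In U(5,11), cl(S) = S if |S| < 5, else cl(S) = E.
Since 4 < 5, cl(A union B) = A union B.
|cl(A union B)| = 4.

4


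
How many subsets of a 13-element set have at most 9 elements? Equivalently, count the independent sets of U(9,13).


Independent sets of U(9,13) are all subsets of size <= 9.
Count = (13 choose 0) + (13 choose 1) + (13 choose 2) + (13 choose 3) + (13 choose 4) + (13 choose 5) + (13 choose 6) + (13 choose 7) + (13 choose 8) + (13 choose 9)
     = 1 + 13 + 78 + 286 + 715 + 1287 + 1716 + 1716 + 1287 + 715
     = 7814.

7814


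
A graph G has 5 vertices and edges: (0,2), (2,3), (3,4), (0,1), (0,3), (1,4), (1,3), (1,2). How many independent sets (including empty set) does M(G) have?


An independent set in a graphic matroid is an acyclic edge subset.
G has 5 vertices and 8 edges.
Enumerate all 2^8 = 256 subsets, checking for acyclicity.
Total independent sets = 128.

128


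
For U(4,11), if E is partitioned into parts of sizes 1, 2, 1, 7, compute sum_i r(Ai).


r(Ai) = min(|Ai|, 4) for each part.
Sum = min(1,4) + min(2,4) + min(1,4) + min(7,4)
    = 1 + 2 + 1 + 4
    = 8.

8


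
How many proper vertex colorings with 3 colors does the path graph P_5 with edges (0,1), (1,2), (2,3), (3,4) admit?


P(P_5, k) = k * (k-1)^(4).
P(3) = 3 * 2^4 = 3 * 16 = 48.

48


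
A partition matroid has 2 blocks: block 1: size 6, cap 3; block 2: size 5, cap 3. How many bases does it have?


A basis picks exactly ci elements from block i.
Number of bases = product of C(|Si|, ci).
= C(6,3) * C(5,3)
= 20 * 10
= 200.

200


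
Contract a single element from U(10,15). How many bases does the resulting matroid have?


Contracting e from U(10,15) gives U(9,14).
Bases of U(9,14) = C(14,9) = 2002.

2002


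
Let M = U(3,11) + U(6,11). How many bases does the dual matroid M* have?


(M1+M2)* = M1* + M2*.
M1* = U(8,11), bases: C(11,8) = 165.
M2* = U(5,11), bases: C(11,5) = 462.
|B(M*)| = 165 * 462 = 76230.

76230


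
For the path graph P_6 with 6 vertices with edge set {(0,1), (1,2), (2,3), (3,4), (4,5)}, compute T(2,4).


A path on 6 vertices is a tree with 5 edges.
T(x,y) = x^(5) for any tree.
T(2,4) = 2^5 = 32.

32


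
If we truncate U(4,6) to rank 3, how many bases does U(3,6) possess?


Truncating U(4,6) to rank 3 gives U(3,6).
Bases of U(3,6) are all 3-element subsets of 6 elements.
Number of bases = C(6,3) = (6 * 5 * 4) / (1 * 2 * 3) = 20.

20


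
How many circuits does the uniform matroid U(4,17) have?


In U(4,17), circuits are the (5)-element subsets.
Any set of 5 elements is dependent, and removing any one element gives
an independent set of size 4, so it is a minimal dependent set.
Number of circuits = C(17,5) = 6188.

6188


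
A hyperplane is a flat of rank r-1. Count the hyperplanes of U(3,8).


Hyperplanes of U(3,8) are flats of rank 2.
In a uniform matroid, these are exactly the (2)-element subsets.
Count = C(8,2) = (8 * 7) / (1 * 2) = 28.

28


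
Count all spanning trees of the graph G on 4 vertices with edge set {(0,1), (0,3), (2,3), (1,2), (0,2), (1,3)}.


By Kirchhoff's matrix tree theorem, the number of spanning trees equals
the determinant of any cofactor of the Laplacian matrix L.
G has 4 vertices and 6 edges.
Computing the (3 x 3) cofactor determinant gives 16.

16


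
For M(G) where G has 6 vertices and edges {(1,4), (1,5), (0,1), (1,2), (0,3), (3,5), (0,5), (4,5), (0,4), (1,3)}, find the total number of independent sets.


An independent set in a graphic matroid is an acyclic edge subset.
G has 6 vertices and 10 edges.
Enumerate all 2^10 = 1024 subsets, checking for acyclicity.
Total independent sets = 396.

396


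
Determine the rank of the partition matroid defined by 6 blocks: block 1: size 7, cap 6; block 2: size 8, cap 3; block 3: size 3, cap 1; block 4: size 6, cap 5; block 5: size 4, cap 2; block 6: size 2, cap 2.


Rank of a partition matroid = sum of min(|Si|, ci) for each block.
= min(7,6) + min(8,3) + min(3,1) + min(6,5) + min(4,2) + min(2,2)
= 6 + 3 + 1 + 5 + 2 + 2
= 19.

19


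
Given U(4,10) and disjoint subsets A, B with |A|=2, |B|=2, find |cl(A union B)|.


|A union B| = 2 + 2 = 4 (disjoint).
In U(4,10), cl(S) = S if |S| < 4, else cl(S) = E.
Since 4 >= 4, cl(A union B) = E.
|cl(A union B)| = 10.

10


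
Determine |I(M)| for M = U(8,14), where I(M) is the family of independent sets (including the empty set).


Independent sets of U(8,14) are all subsets of size <= 8.
Count = C(14,0) + C(14,1) + C(14,2) + C(14,3) + C(14,4) + C(14,5) + C(14,6) + C(14,7) + C(14,8)
     = 1 + 14 + 91 + 364 + 1001 + 2002 + 3003 + 3432 + 3003
     = 12911.

12911


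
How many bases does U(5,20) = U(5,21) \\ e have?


Deleting e from U(5,21) gives U(5,20) since n > r.
Bases of U(5,20) = (20 choose 5) = 15504.

15504


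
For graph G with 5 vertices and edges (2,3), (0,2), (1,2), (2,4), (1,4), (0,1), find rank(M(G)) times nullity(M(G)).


r(M) = |V| - c = 5 - 1 = 4.
nullity = |E| - r(M) = 6 - 4 = 2.
Product = 4 * 2 = 8.

8


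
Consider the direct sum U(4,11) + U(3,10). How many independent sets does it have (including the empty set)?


For a direct sum, |I(M1+M2)| = |I(M1)| * |I(M2)|.
|I(U(4,11))| = sum C(11,k) for k=0..4 = 562.
|I(U(3,10))| = sum C(10,k) for k=0..3 = 176.
Total = 562 * 176 = 98912.

98912


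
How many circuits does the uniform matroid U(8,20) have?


In U(8,20), circuits are the (9)-element subsets.
Any set of 9 elements is dependent, and removing any one element gives
an independent set of size 8, so it is a minimal dependent set.
Number of circuits = (20 choose 9) = 167960.

167960


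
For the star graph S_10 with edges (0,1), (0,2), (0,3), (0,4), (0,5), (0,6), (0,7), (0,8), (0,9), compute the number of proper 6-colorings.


P(tree, k) = k * (k-1)^(9) for any tree on 10 vertices.
P(6) = 6 * 5^9 = 6 * 1953125 = 11718750.

11718750


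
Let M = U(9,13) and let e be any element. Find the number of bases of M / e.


Contracting e from U(9,13) gives U(8,12).
Bases of U(8,12) = (12 choose 8) = 495.

495


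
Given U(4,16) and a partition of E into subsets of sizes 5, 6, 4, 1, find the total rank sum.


r(Ai) = min(|Ai|, 4) for each part.
Sum = min(5,4) + min(6,4) + min(4,4) + min(1,4)
    = 4 + 4 + 4 + 1
    = 13.

13


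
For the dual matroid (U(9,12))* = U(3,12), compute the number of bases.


The dual of U(r,n) is U(n-r, n) = U(3,12).
Bases of U(3,12) are all (3)-element subsets.
|B(M*)| = C(12,3) = (12 * 11 * 10) / (1 * 2 * 3) = 220.

220


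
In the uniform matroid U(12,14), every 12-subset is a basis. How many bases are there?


Bases of U(12,14) are all 12-element subsets of the 14-element ground set.
Number of bases = C(14,12).
C(14,12) = 91.

91


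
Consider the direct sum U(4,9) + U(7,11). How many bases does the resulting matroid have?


Bases of a direct sum M1 + M2: |B| = |B(M1)| * |B(M2)|.
|B(U(4,9))| = C(9,4) = 126.
|B(U(7,11))| = C(11,7) = 330.
Total bases = 126 * 330 = 41580.

41580


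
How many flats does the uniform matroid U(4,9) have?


Flats of U(4,9): every subset of size < 4 is a flat, plus E itself.
Count = (9 choose 0) + (9 choose 1) + (9 choose 2) + (9 choose 3) + 1
     = 1 + 9 + 36 + 84 + 1
     = 131.

131


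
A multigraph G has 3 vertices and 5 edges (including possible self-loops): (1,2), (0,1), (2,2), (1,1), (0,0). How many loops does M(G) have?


In a graphic matroid, a loop is a self-loop edge (u,u) with rank 0.
Examining all 5 edges for self-loops...
Self-loops found: (2,2), (1,1), (0,0)
Number of loops = 3.

3


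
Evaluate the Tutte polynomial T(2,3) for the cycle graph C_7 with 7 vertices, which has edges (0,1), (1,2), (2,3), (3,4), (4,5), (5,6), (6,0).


T(C_7; x,y) = x + x^2 + ... + x^(6) + y.
T(2,3) = 2^1 + 2^2 + 2^3 + 2^4 + 2^5 + 2^6 + 3
= 2 + 4 + 8 + 16 + 32 + 64 + 3
= 129.

129


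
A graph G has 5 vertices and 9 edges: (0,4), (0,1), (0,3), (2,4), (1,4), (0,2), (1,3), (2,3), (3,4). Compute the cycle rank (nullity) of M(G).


Cycle rank (nullity) = |E| - r(M) = |E| - (|V| - c).
|E| = 9, |V| = 5, c = 1.
Nullity = 9 - (5 - 1) = 9 - 4 = 5.

5


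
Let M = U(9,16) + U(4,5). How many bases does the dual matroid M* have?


(M1+M2)* = M1* + M2*.
M1* = U(7,16), bases: C(16,7) = 11440.
M2* = U(1,5), bases: C(5,1) = 5.
|B(M*)| = 11440 * 5 = 57200.

57200


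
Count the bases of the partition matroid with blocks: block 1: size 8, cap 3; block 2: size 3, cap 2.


A basis picks exactly ci elements from block i.
Number of bases = product of C(|Si|, ci).
= C(8,3) * C(3,2)
= 56 * 3
= 168.

168


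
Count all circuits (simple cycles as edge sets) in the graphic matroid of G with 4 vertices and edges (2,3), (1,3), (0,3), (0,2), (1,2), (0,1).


A circuit in a graphic matroid = edge set of a simple cycle.
G has 4 vertices and 6 edges.
Enumerating all minimal edge subsets forming cycles...
Total circuits found: 7.

7


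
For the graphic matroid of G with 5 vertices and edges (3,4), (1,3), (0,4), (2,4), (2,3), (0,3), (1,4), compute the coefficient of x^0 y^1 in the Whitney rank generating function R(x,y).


R(x,y) = sum over A in 2^E of x^(r(E)-r(A)) * y^(|A|-r(A)).
G has 5 vertices, 7 edges. r(E) = 4.
Enumerate all 2^7 = 128 subsets.
Count subsets with r(E)-r(A)=0 and |A|-r(A)=1: 18.

18


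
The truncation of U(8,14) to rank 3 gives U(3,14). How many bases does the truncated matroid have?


Truncating U(8,14) to rank 3 gives U(3,14).
Bases of U(3,14) are all 3-element subsets of 14 elements.
Number of bases = C(14,3) = 14! / (3! * 11!) = 364.

364


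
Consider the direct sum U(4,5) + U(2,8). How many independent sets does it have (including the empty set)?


For a direct sum, |I(M1+M2)| = |I(M1)| * |I(M2)|.
|I(U(4,5))| = sum C(5,k) for k=0..4 = 31.
|I(U(2,8))| = sum C(8,k) for k=0..2 = 37.
Total = 31 * 37 = 1147.

1147


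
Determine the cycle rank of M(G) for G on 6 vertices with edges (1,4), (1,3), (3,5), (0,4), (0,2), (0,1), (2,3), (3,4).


Cycle rank (nullity) = |E| - r(M) = |E| - (|V| - c).
|E| = 8, |V| = 6, c = 1.
Nullity = 8 - (6 - 1) = 8 - 5 = 3.

3


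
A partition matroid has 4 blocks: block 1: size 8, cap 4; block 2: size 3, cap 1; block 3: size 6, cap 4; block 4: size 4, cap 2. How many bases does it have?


A basis picks exactly ci elements from block i.
Number of bases = product of C(|Si|, ci).
= C(8,4) * C(3,1) * C(6,4) * C(4,2)
= 70 * 3 * 15 * 6
= 18900.

18900


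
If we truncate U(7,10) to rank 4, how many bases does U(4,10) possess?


Truncating U(7,10) to rank 4 gives U(4,10).
Bases of U(4,10) are all 4-element subsets of 10 elements.
Number of bases = C(10,4) = 10! / (4! * 6!) = 210.

210


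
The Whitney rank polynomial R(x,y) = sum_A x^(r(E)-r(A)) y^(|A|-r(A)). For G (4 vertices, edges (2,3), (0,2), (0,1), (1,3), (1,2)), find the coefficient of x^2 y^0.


R(x,y) = sum over A in 2^E of x^(r(E)-r(A)) * y^(|A|-r(A)).
G has 4 vertices, 5 edges. r(E) = 3.
Enumerate all 2^5 = 32 subsets.
Count subsets with r(E)-r(A)=2 and |A|-r(A)=0: 5.

5


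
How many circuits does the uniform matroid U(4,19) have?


In U(4,19), circuits are the (5)-element subsets.
Any set of 5 elements is dependent, and removing any one element gives
an independent set of size 4, so it is a minimal dependent set.
Number of circuits = C(19,5) = 11628.

11628


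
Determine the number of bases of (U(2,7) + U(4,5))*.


(M1+M2)* = M1* + M2*.
M1* = U(5,7), bases: C(7,5) = 21.
M2* = U(1,5), bases: C(5,1) = 5.
|B(M*)| = 21 * 5 = 105.

105


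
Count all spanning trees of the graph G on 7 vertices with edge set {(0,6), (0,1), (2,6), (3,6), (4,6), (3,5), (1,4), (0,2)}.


By Kirchhoff's matrix tree theorem, the number of spanning trees equals
the determinant of any cofactor of the Laplacian matrix L.
G has 7 vertices and 8 edges.
Computing the (6 x 6) cofactor determinant gives 11.

11


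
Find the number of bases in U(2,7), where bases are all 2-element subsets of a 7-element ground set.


Bases of U(2,7) are all 2-element subsets of the 7-element ground set.
Number of bases = C(7,2).
C(7,2) = (7 * 6) / (1 * 2) = 21.

21


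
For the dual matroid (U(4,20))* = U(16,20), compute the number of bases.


The dual of U(r,n) is U(n-r, n) = U(16,20).
Bases of U(16,20) are all (16)-element subsets.
|B(M*)| = C(20,16) = 4845.

4845


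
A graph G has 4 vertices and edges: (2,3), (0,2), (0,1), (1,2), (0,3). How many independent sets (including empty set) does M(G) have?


An independent set in a graphic matroid is an acyclic edge subset.
G has 4 vertices and 5 edges.
Enumerate all 2^5 = 32 subsets, checking for acyclicity.
Total independent sets = 24.

24


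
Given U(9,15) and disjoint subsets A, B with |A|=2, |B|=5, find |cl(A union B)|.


|A union B| = 2 + 5 = 7 (disjoint).
In U(9,15), cl(S) = S if |S| < 9, else cl(S) = E.
Since 7 < 9, cl(A union B) = A union B.
|cl(A union B)| = 7.

7


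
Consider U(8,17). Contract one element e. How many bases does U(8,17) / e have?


Contracting e from U(8,17) gives U(7,16).
Bases of U(7,16) = C(16,7) = 11440.

11440


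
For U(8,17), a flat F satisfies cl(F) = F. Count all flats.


Flats of U(8,17): every subset of size < 8 is a flat, plus E itself.
Count = (17 choose 0) + (17 choose 1) + (17 choose 2) + (17 choose 3) + (17 choose 4) + (17 choose 5) + (17 choose 6) + (17 choose 7) + 1
     = 1 + 17 + 136 + 680 + 2380 + 6188 + 12376 + 19448 + 1
     = 41227.

41227


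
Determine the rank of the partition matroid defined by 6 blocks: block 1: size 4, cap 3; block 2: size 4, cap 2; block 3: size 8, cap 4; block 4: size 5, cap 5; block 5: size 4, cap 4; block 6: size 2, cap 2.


Rank of a partition matroid = sum of min(|Si|, ci) for each block.
= min(4,3) + min(4,2) + min(8,4) + min(5,5) + min(4,4) + min(2,2)
= 3 + 2 + 4 + 5 + 4 + 2
= 20.

20


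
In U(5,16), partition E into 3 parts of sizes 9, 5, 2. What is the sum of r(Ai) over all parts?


r(Ai) = min(|Ai|, 5) for each part.
Sum = min(9,5) + min(5,5) + min(2,5)
    = 5 + 5 + 2
    = 12.

12


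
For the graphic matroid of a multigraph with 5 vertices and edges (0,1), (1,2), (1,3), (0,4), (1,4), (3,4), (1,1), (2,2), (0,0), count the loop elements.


In a graphic matroid, a loop is a self-loop edge (u,u) with rank 0.
Examining all 9 edges for self-loops...
Self-loops found: (1,1), (2,2), (0,0)
Number of loops = 3.

3


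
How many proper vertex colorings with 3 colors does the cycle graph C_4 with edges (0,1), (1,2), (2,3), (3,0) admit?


P(C_4, k) = (k-1)^4 + (-1)^4*(k-1).
P(3) = (2)^4 + 2
= 16 + 2 = 18.

18


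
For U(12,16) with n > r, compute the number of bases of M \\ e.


Deleting e from U(12,16) gives U(12,15) since n > r.
Bases of U(12,15) = C(15,12) = 455.

455


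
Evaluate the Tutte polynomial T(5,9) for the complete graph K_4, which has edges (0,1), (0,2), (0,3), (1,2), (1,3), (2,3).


T(K_4; x,y) = x^3 + 3x^2 + 4xy + 2x + y^3 + 3y^2 + 2y.
Substituting x=5, y=9:
= 125 + 75 + 180 + 10 + 729 + 243 + 18
= 1380.

1380


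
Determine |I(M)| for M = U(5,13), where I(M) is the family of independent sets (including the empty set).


Independent sets of U(5,13) are all subsets of size <= 5.
Count = C(13,0) + C(13,1) + C(13,2) + C(13,3) + C(13,4) + C(13,5)
     = 1 + 13 + 78 + 286 + 715 + 1287
     = 2380.

2380


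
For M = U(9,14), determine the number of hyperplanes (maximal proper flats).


Hyperplanes of U(9,14) are flats of rank 8.
In a uniform matroid, these are exactly the (8)-element subsets.
Count = (14 choose 8) = 3003.

3003


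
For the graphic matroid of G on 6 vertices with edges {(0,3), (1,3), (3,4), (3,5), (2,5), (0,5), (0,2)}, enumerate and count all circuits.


A circuit in a graphic matroid = edge set of a simple cycle.
G has 6 vertices and 7 edges.
Enumerating all minimal edge subsets forming cycles...
Total circuits found: 3.

3


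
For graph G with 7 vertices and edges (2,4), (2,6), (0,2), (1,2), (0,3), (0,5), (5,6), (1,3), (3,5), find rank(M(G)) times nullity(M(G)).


r(M) = |V| - c = 7 - 1 = 6.
nullity = |E| - r(M) = 9 - 6 = 3.
Product = 6 * 3 = 18.

18


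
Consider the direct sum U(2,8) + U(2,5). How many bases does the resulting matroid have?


Bases of a direct sum M1 + M2: |B| = |B(M1)| * |B(M2)|.
|B(U(2,8))| = C(8,2) = 28.
|B(U(2,5))| = C(5,2) = 10.
Total bases = 28 * 10 = 280.

280


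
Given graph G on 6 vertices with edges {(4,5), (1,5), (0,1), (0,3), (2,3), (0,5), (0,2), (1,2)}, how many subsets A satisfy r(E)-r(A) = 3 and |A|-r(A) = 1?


R(x,y) = sum over A in 2^E of x^(r(E)-r(A)) * y^(|A|-r(A)).
G has 6 vertices, 8 edges. r(E) = 5.
Enumerate all 2^8 = 256 subsets.
Count subsets with r(E)-r(A)=3 and |A|-r(A)=1: 3.

3


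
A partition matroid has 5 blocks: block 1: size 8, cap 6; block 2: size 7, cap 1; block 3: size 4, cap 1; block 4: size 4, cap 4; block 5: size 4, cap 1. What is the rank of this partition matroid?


Rank of a partition matroid = sum of min(|Si|, ci) for each block.
= min(8,6) + min(7,1) + min(4,1) + min(4,4) + min(4,1)
= 6 + 1 + 1 + 4 + 1
= 13.

13


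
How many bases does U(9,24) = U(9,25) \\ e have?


Deleting e from U(9,25) gives U(9,24) since n > r.
Bases of U(9,24) = (24 choose 9) = 1307504.

1307504


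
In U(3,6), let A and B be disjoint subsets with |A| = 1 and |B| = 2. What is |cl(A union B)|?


|A union B| = 1 + 2 = 3 (disjoint).
In U(3,6), cl(S) = S if |S| < 3, else cl(S) = E.
Since 3 >= 3, cl(A union B) = E.
|cl(A union B)| = 6.

6


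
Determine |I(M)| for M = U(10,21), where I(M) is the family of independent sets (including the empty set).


Independent sets of U(10,21) are all subsets of size <= 10.
Count = C(21,0) + C(21,1) + C(21,2) + C(21,3) + C(21,4) + C(21,5) + C(21,6) + C(21,7) + C(21,8) + C(21,9) + C(21,10)
     = 1 + 21 + 210 + 1330 + 5985 + 20349 + 54264 + 116280 + 203490 + 293930 + 352716
     = 1048576.

1048576


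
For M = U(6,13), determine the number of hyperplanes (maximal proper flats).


Hyperplanes of U(6,13) are flats of rank 5.
In a uniform matroid, these are exactly the (5)-element subsets.
Count = (13 choose 5) = 1287.

1287


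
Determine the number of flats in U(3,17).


Flats of U(3,17): every subset of size < 3 is a flat, plus E itself.
Count = (17 choose 0) + (17 choose 1) + (17 choose 2) + 1
     = 1 + 17 + 136 + 1
     = 155.

155


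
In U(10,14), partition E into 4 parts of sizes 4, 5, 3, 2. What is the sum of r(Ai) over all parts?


r(Ai) = min(|Ai|, 10) for each part.
Sum = min(4,10) + min(5,10) + min(3,10) + min(2,10)
    = 4 + 5 + 3 + 2
    = 14.

14


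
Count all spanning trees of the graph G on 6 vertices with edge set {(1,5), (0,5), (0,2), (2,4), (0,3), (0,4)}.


By Kirchhoff's matrix tree theorem, the number of spanning trees equals
the determinant of any cofactor of the Laplacian matrix L.
G has 6 vertices and 6 edges.
Computing the (5 x 5) cofactor determinant gives 3.

3


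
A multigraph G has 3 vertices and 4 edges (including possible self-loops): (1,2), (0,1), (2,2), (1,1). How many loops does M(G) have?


In a graphic matroid, a loop is a self-loop edge (u,u) with rank 0.
Examining all 4 edges for self-loops...
Self-loops found: (2,2), (1,1)
Number of loops = 2.

2


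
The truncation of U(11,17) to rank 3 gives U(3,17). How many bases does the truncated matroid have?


Truncating U(11,17) to rank 3 gives U(3,17).
Bases of U(3,17) are all 3-element subsets of 17 elements.
Number of bases = (17 choose 3) = 680.

680


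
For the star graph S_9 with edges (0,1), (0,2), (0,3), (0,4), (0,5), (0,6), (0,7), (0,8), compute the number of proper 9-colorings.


P(tree, k) = k * (k-1)^(8) for any tree on 9 vertices.
P(9) = 9 * 8^8 = 9 * 16777216 = 150994944.

150994944


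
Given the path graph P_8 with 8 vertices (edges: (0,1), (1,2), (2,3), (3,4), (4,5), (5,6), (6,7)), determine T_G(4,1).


A path on 8 vertices is a tree with 7 edges.
T(x,y) = x^(7) for any tree.
T(4,1) = 4^7 = 16384.

16384


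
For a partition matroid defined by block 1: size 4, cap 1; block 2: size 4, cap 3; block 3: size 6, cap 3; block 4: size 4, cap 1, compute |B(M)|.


A basis picks exactly ci elements from block i.
Number of bases = product of C(|Si|, ci).
= C(4,1) * C(4,3) * C(6,3) * C(4,1)
= 4 * 4 * 20 * 4
= 1280.

1280


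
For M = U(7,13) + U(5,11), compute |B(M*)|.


(M1+M2)* = M1* + M2*.
M1* = U(6,13), bases: C(13,6) = 1716.
M2* = U(6,11), bases: C(11,6) = 462.
|B(M*)| = 1716 * 462 = 792792.

792792


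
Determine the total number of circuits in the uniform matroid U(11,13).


In U(11,13), circuits are the (12)-element subsets.
Any set of 12 elements is dependent, and removing any one element gives
an independent set of size 11, so it is a minimal dependent set.
Number of circuits = C(13,12) = 13! / (12! * 1!) = 13.

13


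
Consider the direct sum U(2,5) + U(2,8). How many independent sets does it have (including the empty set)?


For a direct sum, |I(M1+M2)| = |I(M1)| * |I(M2)|.
|I(U(2,5))| = sum C(5,k) for k=0..2 = 16.
|I(U(2,8))| = sum C(8,k) for k=0..2 = 37.
Total = 16 * 37 = 592.

592


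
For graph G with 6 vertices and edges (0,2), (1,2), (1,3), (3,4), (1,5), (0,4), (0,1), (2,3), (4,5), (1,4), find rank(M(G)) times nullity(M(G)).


r(M) = |V| - c = 6 - 1 = 5.
nullity = |E| - r(M) = 10 - 5 = 5.
Product = 5 * 5 = 25.

25


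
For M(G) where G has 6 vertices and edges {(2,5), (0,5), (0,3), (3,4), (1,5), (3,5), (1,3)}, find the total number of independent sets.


An independent set in a graphic matroid is an acyclic edge subset.
G has 6 vertices and 7 edges.
Enumerate all 2^7 = 128 subsets, checking for acyclicity.
Total independent sets = 96.

96


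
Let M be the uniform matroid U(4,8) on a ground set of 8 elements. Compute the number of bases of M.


Bases of U(4,8) are all 4-element subsets of the 8-element ground set.
Number of bases = C(8,4).
(8 choose 4) = 70.

70


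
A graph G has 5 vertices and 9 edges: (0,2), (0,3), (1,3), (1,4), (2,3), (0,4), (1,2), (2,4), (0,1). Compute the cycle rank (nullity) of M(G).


Cycle rank (nullity) = |E| - r(M) = |E| - (|V| - c).
|E| = 9, |V| = 5, c = 1.
Nullity = 9 - (5 - 1) = 9 - 4 = 5.

5


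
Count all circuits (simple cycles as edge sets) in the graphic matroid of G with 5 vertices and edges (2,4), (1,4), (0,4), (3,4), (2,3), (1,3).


A circuit in a graphic matroid = edge set of a simple cycle.
G has 5 vertices and 6 edges.
Enumerating all minimal edge subsets forming cycles...
Total circuits found: 3.

3


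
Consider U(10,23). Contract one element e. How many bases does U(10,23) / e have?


Contracting e from U(10,23) gives U(9,22).
Bases of U(9,22) = C(22,9) = 497420.

497420


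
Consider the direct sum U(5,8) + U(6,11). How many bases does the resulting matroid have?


Bases of a direct sum M1 + M2: |B| = |B(M1)| * |B(M2)|.
|B(U(5,8))| = C(8,5) = 56.
|B(U(6,11))| = C(11,6) = 462.
Total bases = 56 * 462 = 25872.

25872


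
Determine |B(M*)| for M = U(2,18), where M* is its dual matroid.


The dual of U(r,n) is U(n-r, n) = U(16,18).
Bases of U(16,18) are all (16)-element subsets.
|B(M*)| = C(18,16) = 153.

153


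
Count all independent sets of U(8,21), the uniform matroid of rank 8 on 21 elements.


Independent sets of U(8,21) are all subsets of size <= 8.
Count = C(21,0) + C(21,1) + C(21,2) + C(21,3) + C(21,4) + C(21,5) + C(21,6) + C(21,7) + C(21,8)
     = 1 + 21 + 210 + 1330 + 5985 + 20349 + 54264 + 116280 + 203490
     = 401930.

401930


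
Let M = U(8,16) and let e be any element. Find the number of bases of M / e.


Contracting e from U(8,16) gives U(7,15).
Bases of U(7,15) = C(15,7) = 15! / (7! * 8!) = 6435.

6435


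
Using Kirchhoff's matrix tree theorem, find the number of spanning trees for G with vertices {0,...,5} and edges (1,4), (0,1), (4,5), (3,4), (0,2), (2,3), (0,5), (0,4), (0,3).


By Kirchhoff's matrix tree theorem, the number of spanning trees equals
the determinant of any cofactor of the Laplacian matrix L.
G has 6 vertices and 9 edges.
Computing the (5 x 5) cofactor determinant gives 52.

52


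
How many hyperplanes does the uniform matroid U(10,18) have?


Hyperplanes of U(10,18) are flats of rank 9.
In a uniform matroid, these are exactly the (9)-element subsets.
Count = C(18,9) = 48620.

48620


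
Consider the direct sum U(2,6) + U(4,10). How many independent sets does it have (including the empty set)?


For a direct sum, |I(M1+M2)| = |I(M1)| * |I(M2)|.
|I(U(2,6))| = sum C(6,k) for k=0..2 = 22.
|I(U(4,10))| = sum C(10,k) for k=0..4 = 386.
Total = 22 * 386 = 8492.

8492


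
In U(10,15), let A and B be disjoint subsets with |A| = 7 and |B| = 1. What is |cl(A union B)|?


|A union B| = 7 + 1 = 8 (disjoint).
In U(10,15), cl(S) = S if |S| < 10, else cl(S) = E.
Since 8 < 10, cl(A union B) = A union B.
|cl(A union B)| = 8.

8


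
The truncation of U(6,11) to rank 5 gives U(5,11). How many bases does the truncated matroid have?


Truncating U(6,11) to rank 5 gives U(5,11).
Bases of U(5,11) are all 5-element subsets of 11 elements.
Number of bases = (11 choose 5) = 462.

462


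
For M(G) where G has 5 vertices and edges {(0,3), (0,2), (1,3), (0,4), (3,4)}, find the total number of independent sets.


An independent set in a graphic matroid is an acyclic edge subset.
G has 5 vertices and 5 edges.
Enumerate all 2^5 = 32 subsets, checking for acyclicity.
Total independent sets = 28.

28


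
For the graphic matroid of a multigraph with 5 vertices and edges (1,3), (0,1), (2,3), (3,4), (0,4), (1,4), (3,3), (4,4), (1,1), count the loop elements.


In a graphic matroid, a loop is a self-loop edge (u,u) with rank 0.
Examining all 9 edges for self-loops...
Self-loops found: (3,3), (4,4), (1,1)
Number of loops = 3.

3


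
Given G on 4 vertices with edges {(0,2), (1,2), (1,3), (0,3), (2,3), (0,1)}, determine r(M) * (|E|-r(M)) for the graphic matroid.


r(M) = |V| - c = 4 - 1 = 3.
nullity = |E| - r(M) = 6 - 3 = 3.
Product = 3 * 3 = 9.

9


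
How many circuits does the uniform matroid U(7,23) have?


In U(7,23), circuits are the (8)-element subsets.
Any set of 8 elements is dependent, and removing any one element gives
an independent set of size 7, so it is a minimal dependent set.
Number of circuits = C(23,8) = 23! / (8! * 15!) = 490314.

490314


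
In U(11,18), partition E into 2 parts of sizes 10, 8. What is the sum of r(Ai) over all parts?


r(Ai) = min(|Ai|, 11) for each part.
Sum = min(10,11) + min(8,11)
    = 10 + 8
    = 18.

18


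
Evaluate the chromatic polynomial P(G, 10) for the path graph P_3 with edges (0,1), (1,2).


P(P_3, k) = k * (k-1)^(2).
P(10) = 10 * 9^2 = 10 * 81 = 810.

810


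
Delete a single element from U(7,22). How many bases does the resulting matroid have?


Deleting e from U(7,22) gives U(7,21) since n > r.
Bases of U(7,21) = C(21,7) = 116280.

116280


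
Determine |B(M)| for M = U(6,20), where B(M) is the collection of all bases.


Bases of U(6,20) are all 6-element subsets of the 20-element ground set.
Number of bases = C(20,6).
C(20,6) = 20! / (6! * 14!) = 38760.

38760


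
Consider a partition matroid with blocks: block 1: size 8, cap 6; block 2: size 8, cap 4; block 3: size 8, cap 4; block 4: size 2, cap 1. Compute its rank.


Rank of a partition matroid = sum of min(|Si|, ci) for each block.
= min(8,6) + min(8,4) + min(8,4) + min(2,1)
= 6 + 4 + 4 + 1
= 15.

15


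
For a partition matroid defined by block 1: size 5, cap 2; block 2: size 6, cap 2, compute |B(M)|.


A basis picks exactly ci elements from block i.
Number of bases = product of C(|Si|, ci).
= C(5,2) * C(6,2)
= 10 * 15
= 150.

150


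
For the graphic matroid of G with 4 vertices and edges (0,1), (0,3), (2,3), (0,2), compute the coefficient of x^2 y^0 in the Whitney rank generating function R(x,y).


R(x,y) = sum over A in 2^E of x^(r(E)-r(A)) * y^(|A|-r(A)).
G has 4 vertices, 4 edges. r(E) = 3.
Enumerate all 2^4 = 16 subsets.
Count subsets with r(E)-r(A)=2 and |A|-r(A)=0: 4.

4


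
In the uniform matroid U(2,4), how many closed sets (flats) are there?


Flats of U(2,4): every subset of size < 2 is a flat, plus E itself.
Count = C(4,0) + C(4,1) + 1
     = 1 + 4 + 1
     = 6.

6


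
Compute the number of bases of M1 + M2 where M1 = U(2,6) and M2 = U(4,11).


Bases of a direct sum M1 + M2: |B| = |B(M1)| * |B(M2)|.
|B(U(2,6))| = C(6,2) = 15.
|B(U(4,11))| = C(11,4) = 330.
Total bases = 15 * 330 = 4950.

4950


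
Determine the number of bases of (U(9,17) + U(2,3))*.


(M1+M2)* = M1* + M2*.
M1* = U(8,17), bases: C(17,8) = 24310.
M2* = U(1,3), bases: C(3,1) = 3.
|B(M*)| = 24310 * 3 = 72930.

72930


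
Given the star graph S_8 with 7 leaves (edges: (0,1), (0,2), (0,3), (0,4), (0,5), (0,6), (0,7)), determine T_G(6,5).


A star on 8 vertices is a tree with 7 edges.
T(x,y) = x^(7) for any tree.
T(6,5) = 6^7 = 279936.

279936


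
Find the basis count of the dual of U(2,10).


The dual of U(r,n) is U(n-r, n) = U(8,10).
Bases of U(8,10) are all (8)-element subsets.
|B(M*)| = C(10,8) = 10! / (8! * 2!) = 45.

45


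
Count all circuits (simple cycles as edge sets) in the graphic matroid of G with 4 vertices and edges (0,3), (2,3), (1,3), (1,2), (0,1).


A circuit in a graphic matroid = edge set of a simple cycle.
G has 4 vertices and 5 edges.
Enumerating all minimal edge subsets forming cycles...
Total circuits found: 3.

3


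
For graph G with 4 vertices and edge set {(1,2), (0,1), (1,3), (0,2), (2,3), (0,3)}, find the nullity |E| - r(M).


Cycle rank (nullity) = |E| - r(M) = |E| - (|V| - c).
|E| = 6, |V| = 4, c = 1.
Nullity = 6 - (4 - 1) = 6 - 3 = 3.

3


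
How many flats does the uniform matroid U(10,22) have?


Flats of U(10,22): every subset of size < 10 is a flat, plus E itself.
Count = (22 choose 0) + (22 choose 1) + (22 choose 2) + (22 choose 3) + (22 choose 4) + (22 choose 5) + (22 choose 6) + (22 choose 7) + (22 choose 8) + (22 choose 9) + 1
     = 1 + 22 + 231 + 1540 + 7315 + 26334 + 74613 + 170544 + 319770 + 497420 + 1
     = 1097791.

1097791


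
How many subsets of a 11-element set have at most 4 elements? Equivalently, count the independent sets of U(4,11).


Independent sets of U(4,11) are all subsets of size <= 4.
Count = C(11,0) + C(11,1) + C(11,2) + C(11,3) + C(11,4)
     = 1 + 11 + 55 + 165 + 330
     = 562.

562


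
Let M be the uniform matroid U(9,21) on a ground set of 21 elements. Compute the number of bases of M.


Bases of U(9,21) are all 9-element subsets of the 21-element ground set.
Number of bases = C(21,9).
C(21,9) = 293930.

293930


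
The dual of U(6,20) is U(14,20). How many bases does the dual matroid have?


The dual of U(r,n) is U(n-r, n) = U(14,20).
Bases of U(14,20) are all (14)-element subsets.
|B(M*)| = (20 choose 14) = 38760.

38760


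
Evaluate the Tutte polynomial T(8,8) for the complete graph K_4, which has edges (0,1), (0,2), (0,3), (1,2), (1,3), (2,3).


T(K_4; x,y) = x^3 + 3x^2 + 4xy + 2x + y^3 + 3y^2 + 2y.
Substituting x=8, y=8:
= 512 + 192 + 256 + 16 + 512 + 192 + 16
= 1696.

1696


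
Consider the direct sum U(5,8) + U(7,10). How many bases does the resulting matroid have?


Bases of a direct sum M1 + M2: |B| = |B(M1)| * |B(M2)|.
|B(U(5,8))| = C(8,5) = 56.
|B(U(7,10))| = C(10,7) = 120.
Total bases = 56 * 120 = 6720.

6720


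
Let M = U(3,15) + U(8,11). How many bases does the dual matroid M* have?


(M1+M2)* = M1* + M2*.
M1* = U(12,15), bases: C(15,12) = 455.
M2* = U(3,11), bases: C(11,3) = 165.
|B(M*)| = 455 * 165 = 75075.

75075


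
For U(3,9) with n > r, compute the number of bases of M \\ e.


Deleting e from U(3,9) gives U(3,8) since n > r.
Bases of U(3,8) = C(8,3) = (8 * 7 * 6) / (1 * 2 * 3) = 56.

56


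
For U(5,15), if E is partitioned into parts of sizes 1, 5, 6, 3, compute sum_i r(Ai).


r(Ai) = min(|Ai|, 5) for each part.
Sum = min(1,5) + min(5,5) + min(6,5) + min(3,5)
    = 1 + 5 + 5 + 3
    = 14.

14


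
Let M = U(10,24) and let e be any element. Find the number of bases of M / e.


Contracting e from U(10,24) gives U(9,23).
Bases of U(9,23) = (23 choose 9) = 817190.

817190


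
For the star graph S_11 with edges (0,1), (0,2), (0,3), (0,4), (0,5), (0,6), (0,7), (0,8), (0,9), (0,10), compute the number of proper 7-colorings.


P(tree, k) = k * (k-1)^(10) for any tree on 11 vertices.
P(7) = 7 * 6^10 = 7 * 60466176 = 423263232.

423263232


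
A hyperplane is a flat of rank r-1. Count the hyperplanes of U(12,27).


Hyperplanes of U(12,27) are flats of rank 11.
In a uniform matroid, these are exactly the (11)-element subsets.
Count = (27 choose 11) = 13037895.

13037895


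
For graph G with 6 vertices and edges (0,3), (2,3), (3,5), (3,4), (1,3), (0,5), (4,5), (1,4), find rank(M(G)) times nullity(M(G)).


r(M) = |V| - c = 6 - 1 = 5.
nullity = |E| - r(M) = 8 - 5 = 3.
Product = 5 * 3 = 15.

15


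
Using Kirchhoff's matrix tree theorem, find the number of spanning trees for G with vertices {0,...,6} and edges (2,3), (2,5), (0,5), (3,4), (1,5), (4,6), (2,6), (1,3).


By Kirchhoff's matrix tree theorem, the number of spanning trees equals
the determinant of any cofactor of the Laplacian matrix L.
G has 7 vertices and 8 edges.
Computing the (6 x 6) cofactor determinant gives 15.

15


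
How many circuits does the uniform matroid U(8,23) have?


In U(8,23), circuits are the (9)-element subsets.
Any set of 9 elements is dependent, and removing any one element gives
an independent set of size 8, so it is a minimal dependent set.
Number of circuits = C(23,9) = 23! / (9! * 14!) = 817190.

817190


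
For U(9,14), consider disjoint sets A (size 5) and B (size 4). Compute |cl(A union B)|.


|A union B| = 5 + 4 = 9 (disjoint).
In U(9,14), cl(S) = S if |S| < 9, else cl(S) = E.
Since 9 >= 9, cl(A union B) = E.
|cl(A union B)| = 14.

14


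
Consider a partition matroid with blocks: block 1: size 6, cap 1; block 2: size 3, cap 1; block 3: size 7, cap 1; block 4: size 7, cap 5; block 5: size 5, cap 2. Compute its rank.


Rank of a partition matroid = sum of min(|Si|, ci) for each block.
= min(6,1) + min(3,1) + min(7,1) + min(7,5) + min(5,2)
= 1 + 1 + 1 + 5 + 2
= 10.

10


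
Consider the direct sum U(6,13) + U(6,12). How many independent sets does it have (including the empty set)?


For a direct sum, |I(M1+M2)| = |I(M1)| * |I(M2)|.
|I(U(6,13))| = sum C(13,k) for k=0..6 = 4096.
|I(U(6,12))| = sum C(12,k) for k=0..6 = 2510.
Total = 4096 * 2510 = 10280960.

10280960


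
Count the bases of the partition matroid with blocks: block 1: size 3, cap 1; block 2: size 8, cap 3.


A basis picks exactly ci elements from block i.
Number of bases = product of C(|Si|, ci).
= C(3,1) * C(8,3)
= 3 * 56
= 168.

168


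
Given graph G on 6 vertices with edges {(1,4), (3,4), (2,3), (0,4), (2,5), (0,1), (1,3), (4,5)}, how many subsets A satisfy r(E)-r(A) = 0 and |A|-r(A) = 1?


R(x,y) = sum over A in 2^E of x^(r(E)-r(A)) * y^(|A|-r(A)).
G has 6 vertices, 8 edges. r(E) = 5.
Enumerate all 2^8 = 256 subsets.
Count subsets with r(E)-r(A)=0 and |A|-r(A)=1: 24.

24


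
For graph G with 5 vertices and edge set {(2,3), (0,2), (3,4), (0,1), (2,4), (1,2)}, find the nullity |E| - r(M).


Cycle rank (nullity) = |E| - r(M) = |E| - (|V| - c).
|E| = 6, |V| = 5, c = 1.
Nullity = 6 - (5 - 1) = 6 - 4 = 2.

2


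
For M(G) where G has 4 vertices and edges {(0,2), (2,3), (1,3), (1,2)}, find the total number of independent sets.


An independent set in a graphic matroid is an acyclic edge subset.
G has 4 vertices and 4 edges.
Enumerate all 2^4 = 16 subsets, checking for acyclicity.
Total independent sets = 14.

14


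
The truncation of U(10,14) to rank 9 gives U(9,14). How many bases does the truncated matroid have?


Truncating U(10,14) to rank 9 gives U(9,14).
Bases of U(9,14) are all 9-element subsets of 14 elements.
Number of bases = (14 choose 9) = 2002.

2002


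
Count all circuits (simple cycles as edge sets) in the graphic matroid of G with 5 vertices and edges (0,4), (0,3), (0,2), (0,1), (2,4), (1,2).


A circuit in a graphic matroid = edge set of a simple cycle.
G has 5 vertices and 6 edges.
Enumerating all minimal edge subsets forming cycles...
Total circuits found: 3.

3


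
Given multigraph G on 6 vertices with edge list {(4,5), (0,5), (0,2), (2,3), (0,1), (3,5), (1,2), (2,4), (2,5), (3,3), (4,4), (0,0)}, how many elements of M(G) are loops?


In a graphic matroid, a loop is a self-loop edge (u,u) with rank 0.
Examining all 12 edges for self-loops...
Self-loops found: (3,3), (4,4), (0,0)
Number of loops = 3.

3


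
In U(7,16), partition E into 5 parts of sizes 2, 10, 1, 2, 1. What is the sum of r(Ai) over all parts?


r(Ai) = min(|Ai|, 7) for each part.
Sum = min(2,7) + min(10,7) + min(1,7) + min(2,7) + min(1,7)
    = 2 + 7 + 1 + 2 + 1
    = 13.

13


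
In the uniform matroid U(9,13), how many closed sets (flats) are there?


Flats of U(9,13): every subset of size < 9 is a flat, plus E itself.
Count = C(13,0) + C(13,1) + C(13,2) + C(13,3) + C(13,4) + C(13,5) + C(13,6) + C(13,7) + C(13,8) + 1
     = 1 + 13 + 78 + 286 + 715 + 1287 + 1716 + 1716 + 1287 + 1
     = 7100.

7100


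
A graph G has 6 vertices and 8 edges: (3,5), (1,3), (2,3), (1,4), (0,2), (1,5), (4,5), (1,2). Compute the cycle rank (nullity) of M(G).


Cycle rank (nullity) = |E| - r(M) = |E| - (|V| - c).
|E| = 8, |V| = 6, c = 1.
Nullity = 8 - (6 - 1) = 8 - 5 = 3.

3


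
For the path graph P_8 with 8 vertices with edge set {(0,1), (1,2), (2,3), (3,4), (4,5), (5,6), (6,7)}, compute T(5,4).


A path on 8 vertices is a tree with 7 edges.
T(x,y) = x^(7) for any tree.
T(5,4) = 5^7 = 78125.

78125


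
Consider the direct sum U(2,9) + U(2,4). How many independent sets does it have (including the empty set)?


For a direct sum, |I(M1+M2)| = |I(M1)| * |I(M2)|.
|I(U(2,9))| = sum C(9,k) for k=0..2 = 46.
|I(U(2,4))| = sum C(4,k) for k=0..2 = 11.
Total = 46 * 11 = 506.

506


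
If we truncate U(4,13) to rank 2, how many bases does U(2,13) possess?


Truncating U(4,13) to rank 2 gives U(2,13).
Bases of U(2,13) are all 2-element subsets of 13 elements.
Number of bases = C(13,2) = 13! / (2! * 11!) = 78.

78


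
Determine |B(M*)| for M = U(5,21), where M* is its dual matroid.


The dual of U(r,n) is U(n-r, n) = U(16,21).
Bases of U(16,21) are all (16)-element subsets.
|B(M*)| = C(21,16) = 21! / (16! * 5!) = 20349.

20349


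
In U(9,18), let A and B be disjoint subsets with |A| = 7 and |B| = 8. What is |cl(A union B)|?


|A union B| = 7 + 8 = 15 (disjoint).
In U(9,18), cl(S) = S if |S| < 9, else cl(S) = E.
Since 15 >= 9, cl(A union B) = E.
|cl(A union B)| = 18.

18


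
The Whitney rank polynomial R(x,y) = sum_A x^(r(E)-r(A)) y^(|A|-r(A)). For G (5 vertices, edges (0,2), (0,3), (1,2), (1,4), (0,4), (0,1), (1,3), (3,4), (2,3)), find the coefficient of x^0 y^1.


R(x,y) = sum over A in 2^E of x^(r(E)-r(A)) * y^(|A|-r(A)).
G has 5 vertices, 9 edges. r(E) = 4.
Enumerate all 2^9 = 512 subsets.
Count subsets with r(E)-r(A)=0 and |A|-r(A)=1: 111.

111


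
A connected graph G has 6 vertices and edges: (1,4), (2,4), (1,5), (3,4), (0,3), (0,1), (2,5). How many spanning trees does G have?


By Kirchhoff's matrix tree theorem, the number of spanning trees equals
the determinant of any cofactor of the Laplacian matrix L.
G has 6 vertices and 7 edges.
Computing the (5 x 5) cofactor determinant gives 15.

15
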